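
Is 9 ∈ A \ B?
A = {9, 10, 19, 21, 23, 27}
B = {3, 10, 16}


A = {9, 10, 19, 21, 23, 27}, B = {3, 10, 16}
A \ B = elements in A but not in B
A \ B = {9, 19, 21, 23, 27}
Checking if 9 ∈ A \ B
9 is in A \ B → True

9 ∈ A \ B


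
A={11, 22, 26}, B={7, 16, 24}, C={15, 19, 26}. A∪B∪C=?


A ∪ B = {7, 11, 16, 22, 24, 26}
(A ∪ B) ∪ C = {7, 11, 15, 16, 19, 22, 24, 26}

A ∪ B ∪ C = {7, 11, 15, 16, 19, 22, 24, 26}


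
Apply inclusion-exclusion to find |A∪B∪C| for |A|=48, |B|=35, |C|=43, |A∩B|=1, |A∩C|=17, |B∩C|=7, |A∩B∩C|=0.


|A∪B∪C| = |A|+|B|+|C| - |A∩B|-|A∩C|-|B∩C| + |A∩B∩C|
= 48+35+43 - 1-17-7 + 0
= 126 - 25 + 0
= 101

|A ∪ B ∪ C| = 101


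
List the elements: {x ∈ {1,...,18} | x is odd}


Checking each candidate:
Condition: odd numbers in {1,...,18}
Result = {1, 3, 5, 7, 9, 11, 13, 15, 17}

{1, 3, 5, 7, 9, 11, 13, 15, 17}


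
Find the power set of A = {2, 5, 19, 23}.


|A| = 4, so |P(A)| = 2^4 = 16
Enumerate subsets by cardinality (0 to 4):
∅, {2}, {5}, {19}, {23}, {2, 5}, {2, 19}, {2, 23}, {5, 19}, {5, 23}, {19, 23}, {2, 5, 19}, {2, 5, 23}, {2, 19, 23}, {5, 19, 23}, {2, 5, 19, 23}

P(A) has 16 subsets: ∅, {2}, {5}, {19}, {23}, {2, 5}, {2, 19}, {2, 23}, {5, 19}, {5, 23}, {19, 23}, {2, 5, 19}, {2, 5, 23}, {2, 19, 23}, {5, 19, 23}, {2, 5, 19, 23}


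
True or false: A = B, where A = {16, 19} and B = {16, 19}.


Two sets are equal iff they have exactly the same elements.
A = {16, 19}
B = {16, 19}
Same elements → A = B

Yes, A = B


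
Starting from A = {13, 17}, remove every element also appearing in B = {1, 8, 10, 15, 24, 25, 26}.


A \ B = elements in A but not in B
A = {13, 17}
B = {1, 8, 10, 15, 24, 25, 26}
Remove from A any elements in B
A \ B = {13, 17}

A \ B = {13, 17}


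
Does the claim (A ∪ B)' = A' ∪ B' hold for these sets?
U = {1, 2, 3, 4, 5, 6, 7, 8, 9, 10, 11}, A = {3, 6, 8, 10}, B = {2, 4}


LHS: A ∪ B = {2, 3, 4, 6, 8, 10}
(A ∪ B)' = U \ (A ∪ B) = {1, 5, 7, 9, 11}
A' = {1, 2, 4, 5, 7, 9, 11}, B' = {1, 3, 5, 6, 7, 8, 9, 10, 11}
Claimed RHS: A' ∪ B' = {1, 2, 3, 4, 5, 6, 7, 8, 9, 10, 11}
Identity is INVALID: LHS = {1, 5, 7, 9, 11} but the RHS claimed here equals {1, 2, 3, 4, 5, 6, 7, 8, 9, 10, 11}. The correct form is (A ∪ B)' = A' ∩ B'.

Identity is invalid: (A ∪ B)' = {1, 5, 7, 9, 11} but A' ∪ B' = {1, 2, 3, 4, 5, 6, 7, 8, 9, 10, 11}. The correct De Morgan law is (A ∪ B)' = A' ∩ B'.


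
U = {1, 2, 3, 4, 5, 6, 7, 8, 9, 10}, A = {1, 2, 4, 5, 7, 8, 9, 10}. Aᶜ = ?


Aᶜ = U \ A = elements in U but not in A
U = {1, 2, 3, 4, 5, 6, 7, 8, 9, 10}
A = {1, 2, 4, 5, 7, 8, 9, 10}
Aᶜ = {3, 6}

Aᶜ = {3, 6}


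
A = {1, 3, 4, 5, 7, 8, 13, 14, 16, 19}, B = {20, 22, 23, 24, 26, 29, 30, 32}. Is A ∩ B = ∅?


Disjoint means A ∩ B = ∅.
A ∩ B = ∅
A ∩ B = ∅, so A and B are disjoint.

Yes, A and B are disjoint


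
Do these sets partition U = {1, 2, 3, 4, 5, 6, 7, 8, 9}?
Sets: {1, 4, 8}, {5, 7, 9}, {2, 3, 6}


A partition requires: (1) non-empty parts, (2) pairwise disjoint, (3) union = U
Parts: {1, 4, 8}, {5, 7, 9}, {2, 3, 6}
Union of parts: {1, 2, 3, 4, 5, 6, 7, 8, 9}
U = {1, 2, 3, 4, 5, 6, 7, 8, 9}
All non-empty? True
Pairwise disjoint? True
Covers U? True

Yes, valid partition


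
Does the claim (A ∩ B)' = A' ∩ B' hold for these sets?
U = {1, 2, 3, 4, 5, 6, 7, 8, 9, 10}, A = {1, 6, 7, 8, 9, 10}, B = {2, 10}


LHS: A ∩ B = {10}
(A ∩ B)' = U \ (A ∩ B) = {1, 2, 3, 4, 5, 6, 7, 8, 9}
A' = {2, 3, 4, 5}, B' = {1, 3, 4, 5, 6, 7, 8, 9}
Claimed RHS: A' ∩ B' = {3, 4, 5}
Identity is INVALID: LHS = {1, 2, 3, 4, 5, 6, 7, 8, 9} but the RHS claimed here equals {3, 4, 5}. The correct form is (A ∩ B)' = A' ∪ B'.

Identity is invalid: (A ∩ B)' = {1, 2, 3, 4, 5, 6, 7, 8, 9} but A' ∩ B' = {3, 4, 5}. The correct De Morgan law is (A ∩ B)' = A' ∪ B'.


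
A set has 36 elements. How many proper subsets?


Total subsets = 2^n = 2^36 = 68719476736
Proper subsets exclude the set itself: 2^n - 1
= 68719476736 - 1
= 68719476735

Number of proper subsets = 68719476735


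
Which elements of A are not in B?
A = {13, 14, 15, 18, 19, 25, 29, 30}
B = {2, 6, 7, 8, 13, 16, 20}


A \ B = elements in A but not in B
A = {13, 14, 15, 18, 19, 25, 29, 30}
B = {2, 6, 7, 8, 13, 16, 20}
Remove from A any elements in B
A \ B = {14, 15, 18, 19, 25, 29, 30}

A \ B = {14, 15, 18, 19, 25, 29, 30}


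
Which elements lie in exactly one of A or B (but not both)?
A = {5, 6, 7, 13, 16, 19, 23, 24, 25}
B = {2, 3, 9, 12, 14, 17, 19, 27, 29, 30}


A △ B = (A \ B) ∪ (B \ A) = elements in exactly one of A or B
A \ B = {5, 6, 7, 13, 16, 23, 24, 25}
B \ A = {2, 3, 9, 12, 14, 17, 27, 29, 30}
A △ B = {2, 3, 5, 6, 7, 9, 12, 13, 14, 16, 17, 23, 24, 25, 27, 29, 30}

A △ B = {2, 3, 5, 6, 7, 9, 12, 13, 14, 16, 17, 23, 24, 25, 27, 29, 30}


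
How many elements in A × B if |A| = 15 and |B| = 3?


|A × B| = |A| × |B|
= 15 × 3
= 45

|A × B| = 45


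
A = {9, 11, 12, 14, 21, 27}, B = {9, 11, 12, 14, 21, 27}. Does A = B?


Two sets are equal iff they have exactly the same elements.
A = {9, 11, 12, 14, 21, 27}
B = {9, 11, 12, 14, 21, 27}
Same elements → A = B

Yes, A = B


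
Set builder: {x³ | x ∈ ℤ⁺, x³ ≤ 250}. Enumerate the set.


Checking each candidate:
Condition: positive perfect cubes ≤ 250
Result = {1, 8, 27, 64, 125, 216}

{1, 8, 27, 64, 125, 216}


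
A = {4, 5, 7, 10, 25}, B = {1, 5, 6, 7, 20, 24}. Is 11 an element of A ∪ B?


A = {4, 5, 7, 10, 25}, B = {1, 5, 6, 7, 20, 24}
A ∪ B = all elements in A or B
A ∪ B = {1, 4, 5, 6, 7, 10, 20, 24, 25}
Checking if 11 ∈ A ∪ B
11 is not in A ∪ B → False

11 ∉ A ∪ B


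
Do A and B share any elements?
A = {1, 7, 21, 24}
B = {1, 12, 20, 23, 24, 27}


Disjoint means A ∩ B = ∅.
A ∩ B = {1, 24}
A ∩ B ≠ ∅, so A and B are NOT disjoint.

Yes — A and B share the element(s) of A ∩ B = {1, 24}, so they are not disjoint


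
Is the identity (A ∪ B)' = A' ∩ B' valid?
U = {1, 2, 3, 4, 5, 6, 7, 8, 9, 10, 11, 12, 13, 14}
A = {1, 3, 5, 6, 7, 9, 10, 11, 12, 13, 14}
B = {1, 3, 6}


LHS: A ∪ B = {1, 3, 5, 6, 7, 9, 10, 11, 12, 13, 14}
(A ∪ B)' = U \ (A ∪ B) = {2, 4, 8}
A' = {2, 4, 8}, B' = {2, 4, 5, 7, 8, 9, 10, 11, 12, 13, 14}
Claimed RHS: A' ∩ B' = {2, 4, 8}
Identity is VALID: LHS = RHS = {2, 4, 8} ✓

Identity is valid. (A ∪ B)' = A' ∩ B' = {2, 4, 8}


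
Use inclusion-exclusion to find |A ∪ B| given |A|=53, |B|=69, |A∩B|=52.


|A ∪ B| = |A| + |B| - |A ∩ B|
= 53 + 69 - 52
= 70

|A ∪ B| = 70


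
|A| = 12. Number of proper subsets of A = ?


Total subsets = 2^n = 2^12 = 4096
Proper subsets exclude the set itself: 2^n - 1
= 4096 - 1
= 4095

Number of proper subsets = 4095


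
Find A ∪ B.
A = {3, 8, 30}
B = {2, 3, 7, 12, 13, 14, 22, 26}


A ∪ B = all elements in A or B (or both)
A = {3, 8, 30}
B = {2, 3, 7, 12, 13, 14, 22, 26}
A ∪ B = {2, 3, 7, 8, 12, 13, 14, 22, 26, 30}

A ∪ B = {2, 3, 7, 8, 12, 13, 14, 22, 26, 30}


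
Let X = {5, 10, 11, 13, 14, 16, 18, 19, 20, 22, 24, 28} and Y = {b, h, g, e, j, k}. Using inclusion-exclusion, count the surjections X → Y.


n = |X| = 12, k = |Y| = 6. Surjections via inclusion-exclusion:
S(n,k) = Σ(-1)^i × C(k,i) × (k-i)^n, i=0 to k
i=0: (-1)^0×C(6,0)×6^12 = 2176782336
i=1: (-1)^1×C(6,1)×5^12 = -1464843750
i=2: (-1)^2×C(6,2)×4^12 = 251658240
i=3: (-1)^3×C(6,3)×3^12 = -10628820
i=4: (-1)^4×C(6,4)×2^12 = 61440
i=5: (-1)^5×C(6,5)×1^12 = -6
i=6: (-1)^6×C(6,6)×0^12 = 0
Total = 953029440

Number of surjections = 953029440


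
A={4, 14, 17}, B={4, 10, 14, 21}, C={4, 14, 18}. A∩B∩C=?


A ∩ B = {4, 14}
(A ∩ B) ∩ C = {4, 14}

A ∩ B ∩ C = {4, 14}


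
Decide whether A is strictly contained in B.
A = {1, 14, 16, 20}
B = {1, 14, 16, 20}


A ⊂ B requires: A ⊆ B AND A ≠ B.
A ⊆ B? Yes
A = B? Yes
A = B, so A is not a PROPER subset.

No, A is not a proper subset of B


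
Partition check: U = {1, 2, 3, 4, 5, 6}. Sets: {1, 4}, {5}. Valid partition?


A partition requires: (1) non-empty parts, (2) pairwise disjoint, (3) union = U
Parts: {1, 4}, {5}
Union of parts: {1, 4, 5}
U = {1, 2, 3, 4, 5, 6}
All non-empty? True
Pairwise disjoint? True
Covers U? False

No, not a valid partition


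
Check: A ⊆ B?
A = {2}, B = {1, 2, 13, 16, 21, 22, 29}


A ⊆ B means every element of A is in B.
All elements of A are in B.
So A ⊆ B.

Yes, A ⊆ B


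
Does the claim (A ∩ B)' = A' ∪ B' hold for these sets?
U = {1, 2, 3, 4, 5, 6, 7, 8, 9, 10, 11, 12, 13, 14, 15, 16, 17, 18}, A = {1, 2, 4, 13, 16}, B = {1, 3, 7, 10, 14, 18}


LHS: A ∩ B = {1}
(A ∩ B)' = U \ (A ∩ B) = {2, 3, 4, 5, 6, 7, 8, 9, 10, 11, 12, 13, 14, 15, 16, 17, 18}
A' = {3, 5, 6, 7, 8, 9, 10, 11, 12, 14, 15, 17, 18}, B' = {2, 4, 5, 6, 8, 9, 11, 12, 13, 15, 16, 17}
Claimed RHS: A' ∪ B' = {2, 3, 4, 5, 6, 7, 8, 9, 10, 11, 12, 13, 14, 15, 16, 17, 18}
Identity is VALID: LHS = RHS = {2, 3, 4, 5, 6, 7, 8, 9, 10, 11, 12, 13, 14, 15, 16, 17, 18} ✓

Identity is valid. (A ∩ B)' = A' ∪ B' = {2, 3, 4, 5, 6, 7, 8, 9, 10, 11, 12, 13, 14, 15, 16, 17, 18}


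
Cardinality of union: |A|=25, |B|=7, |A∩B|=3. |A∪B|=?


|A ∪ B| = |A| + |B| - |A ∩ B|
= 25 + 7 - 3
= 29

|A ∪ B| = 29


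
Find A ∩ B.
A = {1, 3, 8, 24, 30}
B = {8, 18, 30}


A ∩ B = elements in both A and B
A = {1, 3, 8, 24, 30}
B = {8, 18, 30}
A ∩ B = {8, 30}

A ∩ B = {8, 30}


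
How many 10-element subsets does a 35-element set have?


C(n,k) = n! / (k!(n-k)!)
C(35,10) = 35! / (10!25!)
= 183579396

C(35,10) = 183579396


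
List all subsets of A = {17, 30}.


|A| = 2, so |P(A)| = 2^2 = 4
Enumerate subsets by cardinality (0 to 2):
∅, {17}, {30}, {17, 30}

P(A) has 4 subsets: ∅, {17}, {30}, {17, 30}


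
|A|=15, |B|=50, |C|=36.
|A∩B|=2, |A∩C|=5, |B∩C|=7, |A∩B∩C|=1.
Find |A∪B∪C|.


|A∪B∪C| = |A|+|B|+|C| - |A∩B|-|A∩C|-|B∩C| + |A∩B∩C|
= 15+50+36 - 2-5-7 + 1
= 101 - 14 + 1
= 88

|A ∪ B ∪ C| = 88


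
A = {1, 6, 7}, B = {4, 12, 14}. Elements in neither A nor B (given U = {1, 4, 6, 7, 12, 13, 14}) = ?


A = {1, 6, 7}
B = {4, 12, 14}
Region: in neither A nor B (given U = {1, 4, 6, 7, 12, 13, 14})
Elements: {13}

Elements in neither A nor B (given U = {1, 4, 6, 7, 12, 13, 14}): {13}


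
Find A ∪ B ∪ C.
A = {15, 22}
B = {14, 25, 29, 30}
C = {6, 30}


A ∪ B = {14, 15, 22, 25, 29, 30}
(A ∪ B) ∪ C = {6, 14, 15, 22, 25, 29, 30}

A ∪ B ∪ C = {6, 14, 15, 22, 25, 29, 30}


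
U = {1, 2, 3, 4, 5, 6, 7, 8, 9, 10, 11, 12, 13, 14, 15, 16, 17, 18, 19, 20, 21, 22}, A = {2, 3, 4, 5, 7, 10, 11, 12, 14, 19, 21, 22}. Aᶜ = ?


Aᶜ = U \ A = elements in U but not in A
U = {1, 2, 3, 4, 5, 6, 7, 8, 9, 10, 11, 12, 13, 14, 15, 16, 17, 18, 19, 20, 21, 22}
A = {2, 3, 4, 5, 7, 10, 11, 12, 14, 19, 21, 22}
Aᶜ = {1, 6, 8, 9, 13, 15, 16, 17, 18, 20}

Aᶜ = {1, 6, 8, 9, 13, 15, 16, 17, 18, 20}


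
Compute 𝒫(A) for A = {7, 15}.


|A| = 2, so |P(A)| = 2^2 = 4
Enumerate subsets by cardinality (0 to 2):
∅, {7}, {15}, {7, 15}

P(A) has 4 subsets: ∅, {7}, {15}, {7, 15}


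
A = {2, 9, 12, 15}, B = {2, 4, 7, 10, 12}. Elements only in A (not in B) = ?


A = {2, 9, 12, 15}
B = {2, 4, 7, 10, 12}
Region: only in A (not in B)
Elements: {9, 15}

Elements only in A (not in B): {9, 15}


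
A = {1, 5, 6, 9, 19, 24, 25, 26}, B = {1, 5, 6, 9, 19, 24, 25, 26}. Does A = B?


Two sets are equal iff they have exactly the same elements.
A = {1, 5, 6, 9, 19, 24, 25, 26}
B = {1, 5, 6, 9, 19, 24, 25, 26}
Same elements → A = B

Yes, A = B


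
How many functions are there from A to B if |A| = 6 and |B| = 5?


Each of |A| = 6 inputs maps to any of |B| = 5 outputs.
# functions = |B|^|A| = 5^6
= 15625

Number of functions = 15625


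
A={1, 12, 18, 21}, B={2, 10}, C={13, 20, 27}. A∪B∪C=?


A ∪ B = {1, 2, 10, 12, 18, 21}
(A ∪ B) ∪ C = {1, 2, 10, 12, 13, 18, 20, 21, 27}

A ∪ B ∪ C = {1, 2, 10, 12, 13, 18, 20, 21, 27}


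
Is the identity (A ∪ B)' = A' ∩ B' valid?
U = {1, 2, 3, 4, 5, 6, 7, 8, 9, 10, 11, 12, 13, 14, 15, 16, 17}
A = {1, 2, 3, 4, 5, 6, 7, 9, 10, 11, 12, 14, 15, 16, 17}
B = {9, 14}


LHS: A ∪ B = {1, 2, 3, 4, 5, 6, 7, 9, 10, 11, 12, 14, 15, 16, 17}
(A ∪ B)' = U \ (A ∪ B) = {8, 13}
A' = {8, 13}, B' = {1, 2, 3, 4, 5, 6, 7, 8, 10, 11, 12, 13, 15, 16, 17}
Claimed RHS: A' ∩ B' = {8, 13}
Identity is VALID: LHS = RHS = {8, 13} ✓

Identity is valid. (A ∪ B)' = A' ∩ B' = {8, 13}


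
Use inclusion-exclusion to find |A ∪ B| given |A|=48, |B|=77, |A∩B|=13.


|A ∪ B| = |A| + |B| - |A ∩ B|
= 48 + 77 - 13
= 112

|A ∪ B| = 112


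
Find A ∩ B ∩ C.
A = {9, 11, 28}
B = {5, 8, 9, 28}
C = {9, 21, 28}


A ∩ B = {9, 28}
(A ∩ B) ∩ C = {9, 28}

A ∩ B ∩ C = {9, 28}


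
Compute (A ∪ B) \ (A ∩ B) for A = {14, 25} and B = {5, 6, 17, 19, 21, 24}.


A △ B = (A \ B) ∪ (B \ A) = elements in exactly one of A or B
A \ B = {14, 25}
B \ A = {5, 6, 17, 19, 21, 24}
A △ B = {5, 6, 14, 17, 19, 21, 24, 25}

A △ B = {5, 6, 14, 17, 19, 21, 24, 25}


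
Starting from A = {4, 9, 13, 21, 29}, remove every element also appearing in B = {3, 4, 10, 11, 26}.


A \ B = elements in A but not in B
A = {4, 9, 13, 21, 29}
B = {3, 4, 10, 11, 26}
Remove from A any elements in B
A \ B = {9, 13, 21, 29}

A \ B = {9, 13, 21, 29}


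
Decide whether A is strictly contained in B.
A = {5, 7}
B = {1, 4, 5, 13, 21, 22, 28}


A ⊂ B requires: A ⊆ B AND A ≠ B.
A ⊆ B? No
A ⊄ B, so A is not a proper subset.

No, A is not a proper subset of B


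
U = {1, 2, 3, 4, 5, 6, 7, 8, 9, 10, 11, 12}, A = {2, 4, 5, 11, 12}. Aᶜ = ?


Aᶜ = U \ A = elements in U but not in A
U = {1, 2, 3, 4, 5, 6, 7, 8, 9, 10, 11, 12}
A = {2, 4, 5, 11, 12}
Aᶜ = {1, 3, 6, 7, 8, 9, 10}

Aᶜ = {1, 3, 6, 7, 8, 9, 10}


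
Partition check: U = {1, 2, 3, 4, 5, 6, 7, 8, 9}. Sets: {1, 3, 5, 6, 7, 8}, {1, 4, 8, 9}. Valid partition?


A partition requires: (1) non-empty parts, (2) pairwise disjoint, (3) union = U
Parts: {1, 3, 5, 6, 7, 8}, {1, 4, 8, 9}
Union of parts: {1, 3, 4, 5, 6, 7, 8, 9}
U = {1, 2, 3, 4, 5, 6, 7, 8, 9}
All non-empty? True
Pairwise disjoint? False
Covers U? False

No, not a valid partition


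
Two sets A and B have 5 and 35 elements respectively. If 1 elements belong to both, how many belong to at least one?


|A ∪ B| = |A| + |B| - |A ∩ B|
= 5 + 35 - 1
= 39

|A ∪ B| = 39


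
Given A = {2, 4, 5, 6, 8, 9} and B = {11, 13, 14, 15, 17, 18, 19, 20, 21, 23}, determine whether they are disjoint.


Disjoint means A ∩ B = ∅.
A ∩ B = ∅
A ∩ B = ∅, so A and B are disjoint.

Yes, A and B are disjoint


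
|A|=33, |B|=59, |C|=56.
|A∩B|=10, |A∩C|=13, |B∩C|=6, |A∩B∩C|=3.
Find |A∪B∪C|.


|A∪B∪C| = |A|+|B|+|C| - |A∩B|-|A∩C|-|B∩C| + |A∩B∩C|
= 33+59+56 - 10-13-6 + 3
= 148 - 29 + 3
= 122

|A ∪ B ∪ C| = 122


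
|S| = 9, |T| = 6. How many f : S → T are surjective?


n = |S| = 9, k = |T| = 6. Surjections via inclusion-exclusion:
S(n,k) = Σ(-1)^i × C(k,i) × (k-i)^n, i=0 to k
i=0: (-1)^0×C(6,0)×6^9 = 10077696
i=1: (-1)^1×C(6,1)×5^9 = -11718750
i=2: (-1)^2×C(6,2)×4^9 = 3932160
i=3: (-1)^3×C(6,3)×3^9 = -393660
i=4: (-1)^4×C(6,4)×2^9 = 7680
i=5: (-1)^5×C(6,5)×1^9 = -6
i=6: (-1)^6×C(6,6)×0^9 = 0
Total = 1905120

Number of surjections = 1905120


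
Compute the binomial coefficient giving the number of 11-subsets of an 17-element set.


C(n,k) = n! / (k!(n-k)!)
C(17,11) = 17! / (11!6!)
= 12376

C(17,11) = 12376


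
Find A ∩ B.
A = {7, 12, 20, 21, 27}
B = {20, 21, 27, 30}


A ∩ B = elements in both A and B
A = {7, 12, 20, 21, 27}
B = {20, 21, 27, 30}
A ∩ B = {20, 21, 27}

A ∩ B = {20, 21, 27}


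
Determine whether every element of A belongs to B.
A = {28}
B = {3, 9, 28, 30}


A ⊆ B means every element of A is in B.
All elements of A are in B.
So A ⊆ B.

Yes, A ⊆ B


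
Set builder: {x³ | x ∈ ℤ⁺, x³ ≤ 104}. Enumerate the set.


Checking each candidate:
Condition: positive perfect cubes ≤ 104
Result = {1, 8, 27, 64}

{1, 8, 27, 64}


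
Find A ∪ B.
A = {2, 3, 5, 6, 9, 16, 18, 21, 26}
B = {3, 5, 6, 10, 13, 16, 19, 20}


A ∪ B = all elements in A or B (or both)
A = {2, 3, 5, 6, 9, 16, 18, 21, 26}
B = {3, 5, 6, 10, 13, 16, 19, 20}
A ∪ B = {2, 3, 5, 6, 9, 10, 13, 16, 18, 19, 20, 21, 26}

A ∪ B = {2, 3, 5, 6, 9, 10, 13, 16, 18, 19, 20, 21, 26}


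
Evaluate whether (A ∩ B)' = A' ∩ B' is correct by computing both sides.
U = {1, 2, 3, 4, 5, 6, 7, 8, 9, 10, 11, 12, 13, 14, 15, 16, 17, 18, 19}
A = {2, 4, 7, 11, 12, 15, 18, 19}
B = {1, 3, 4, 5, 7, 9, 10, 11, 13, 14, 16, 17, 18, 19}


LHS: A ∩ B = {4, 7, 11, 18, 19}
(A ∩ B)' = U \ (A ∩ B) = {1, 2, 3, 5, 6, 8, 9, 10, 12, 13, 14, 15, 16, 17}
A' = {1, 3, 5, 6, 8, 9, 10, 13, 14, 16, 17}, B' = {2, 6, 8, 12, 15}
Claimed RHS: A' ∩ B' = {6, 8}
Identity is INVALID: LHS = {1, 2, 3, 5, 6, 8, 9, 10, 12, 13, 14, 15, 16, 17} but the RHS claimed here equals {6, 8}. The correct form is (A ∩ B)' = A' ∪ B'.

Identity is invalid: (A ∩ B)' = {1, 2, 3, 5, 6, 8, 9, 10, 12, 13, 14, 15, 16, 17} but A' ∩ B' = {6, 8}. The correct De Morgan law is (A ∩ B)' = A' ∪ B'.


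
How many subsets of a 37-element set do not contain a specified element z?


Subsets of A avoiding z are subsets of A \ {z}, which has 36 elements.
Count = 2^(n-1) = 2^36
= 68719476736

Number of subsets avoiding z = 68719476736


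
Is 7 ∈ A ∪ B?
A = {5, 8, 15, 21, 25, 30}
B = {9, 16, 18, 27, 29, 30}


A = {5, 8, 15, 21, 25, 30}, B = {9, 16, 18, 27, 29, 30}
A ∪ B = all elements in A or B
A ∪ B = {5, 8, 9, 15, 16, 18, 21, 25, 27, 29, 30}
Checking if 7 ∈ A ∪ B
7 is not in A ∪ B → False

7 ∉ A ∪ B


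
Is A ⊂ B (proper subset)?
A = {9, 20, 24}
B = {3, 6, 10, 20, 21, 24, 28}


A ⊂ B requires: A ⊆ B AND A ≠ B.
A ⊆ B? No
A ⊄ B, so A is not a proper subset.

No, A is not a proper subset of B


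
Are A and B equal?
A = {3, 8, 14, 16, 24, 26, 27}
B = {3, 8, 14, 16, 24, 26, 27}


Two sets are equal iff they have exactly the same elements.
A = {3, 8, 14, 16, 24, 26, 27}
B = {3, 8, 14, 16, 24, 26, 27}
Same elements → A = B

Yes, A = B


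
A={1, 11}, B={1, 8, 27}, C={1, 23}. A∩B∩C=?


A ∩ B = {1}
(A ∩ B) ∩ C = {1}

A ∩ B ∩ C = {1}


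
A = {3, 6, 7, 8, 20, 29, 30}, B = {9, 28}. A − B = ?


A \ B = elements in A but not in B
A = {3, 6, 7, 8, 20, 29, 30}
B = {9, 28}
Remove from A any elements in B
A \ B = {3, 6, 7, 8, 20, 29, 30}

A \ B = {3, 6, 7, 8, 20, 29, 30}


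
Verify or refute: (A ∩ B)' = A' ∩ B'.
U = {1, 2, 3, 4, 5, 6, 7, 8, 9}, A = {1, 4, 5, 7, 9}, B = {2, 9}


LHS: A ∩ B = {9}
(A ∩ B)' = U \ (A ∩ B) = {1, 2, 3, 4, 5, 6, 7, 8}
A' = {2, 3, 6, 8}, B' = {1, 3, 4, 5, 6, 7, 8}
Claimed RHS: A' ∩ B' = {3, 6, 8}
Identity is INVALID: LHS = {1, 2, 3, 4, 5, 6, 7, 8} but the RHS claimed here equals {3, 6, 8}. The correct form is (A ∩ B)' = A' ∪ B'.

Identity is invalid: (A ∩ B)' = {1, 2, 3, 4, 5, 6, 7, 8} but A' ∩ B' = {3, 6, 8}. The correct De Morgan law is (A ∩ B)' = A' ∪ B'.


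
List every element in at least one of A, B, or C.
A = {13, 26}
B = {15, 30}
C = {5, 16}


A ∪ B = {13, 15, 26, 30}
(A ∪ B) ∪ C = {5, 13, 15, 16, 26, 30}

A ∪ B ∪ C = {5, 13, 15, 16, 26, 30}


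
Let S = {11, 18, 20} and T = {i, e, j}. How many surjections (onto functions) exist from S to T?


n = |S| = 3, k = |T| = 3. Surjections via inclusion-exclusion:
S(n,k) = Σ(-1)^i × C(k,i) × (k-i)^n, i=0 to k
i=0: (-1)^0×C(3,0)×3^3 = 27
i=1: (-1)^1×C(3,1)×2^3 = -24
i=2: (-1)^2×C(3,2)×1^3 = 3
i=3: (-1)^3×C(3,3)×0^3 = 0
Total = 6

Number of surjections = 6


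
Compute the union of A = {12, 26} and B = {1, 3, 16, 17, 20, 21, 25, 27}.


A ∪ B = all elements in A or B (or both)
A = {12, 26}
B = {1, 3, 16, 17, 20, 21, 25, 27}
A ∪ B = {1, 3, 12, 16, 17, 20, 21, 25, 26, 27}

A ∪ B = {1, 3, 12, 16, 17, 20, 21, 25, 26, 27}


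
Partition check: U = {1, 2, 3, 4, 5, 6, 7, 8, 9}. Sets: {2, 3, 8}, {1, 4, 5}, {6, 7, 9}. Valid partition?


A partition requires: (1) non-empty parts, (2) pairwise disjoint, (3) union = U
Parts: {2, 3, 8}, {1, 4, 5}, {6, 7, 9}
Union of parts: {1, 2, 3, 4, 5, 6, 7, 8, 9}
U = {1, 2, 3, 4, 5, 6, 7, 8, 9}
All non-empty? True
Pairwise disjoint? True
Covers U? True

Yes, valid partition


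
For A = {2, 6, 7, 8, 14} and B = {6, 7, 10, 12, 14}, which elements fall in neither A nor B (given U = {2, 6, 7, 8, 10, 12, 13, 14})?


A = {2, 6, 7, 8, 14}
B = {6, 7, 10, 12, 14}
Region: in neither A nor B (given U = {2, 6, 7, 8, 10, 12, 13, 14})
Elements: {13}

Elements in neither A nor B (given U = {2, 6, 7, 8, 10, 12, 13, 14}): {13}


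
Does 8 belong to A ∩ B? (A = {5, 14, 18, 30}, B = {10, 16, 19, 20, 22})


A = {5, 14, 18, 30}, B = {10, 16, 19, 20, 22}
A ∩ B = elements in both A and B
A ∩ B = ∅
Checking if 8 ∈ A ∩ B
8 is not in A ∩ B → False

8 ∉ A ∩ B


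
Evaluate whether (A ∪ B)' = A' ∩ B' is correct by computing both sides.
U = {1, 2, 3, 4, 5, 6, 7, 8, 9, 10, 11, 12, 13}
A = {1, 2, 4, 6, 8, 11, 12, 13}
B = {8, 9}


LHS: A ∪ B = {1, 2, 4, 6, 8, 9, 11, 12, 13}
(A ∪ B)' = U \ (A ∪ B) = {3, 5, 7, 10}
A' = {3, 5, 7, 9, 10}, B' = {1, 2, 3, 4, 5, 6, 7, 10, 11, 12, 13}
Claimed RHS: A' ∩ B' = {3, 5, 7, 10}
Identity is VALID: LHS = RHS = {3, 5, 7, 10} ✓

Identity is valid. (A ∪ B)' = A' ∩ B' = {3, 5, 7, 10}


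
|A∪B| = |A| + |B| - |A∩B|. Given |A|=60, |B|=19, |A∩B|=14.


|A ∪ B| = |A| + |B| - |A ∩ B|
= 60 + 19 - 14
= 65

|A ∪ B| = 65


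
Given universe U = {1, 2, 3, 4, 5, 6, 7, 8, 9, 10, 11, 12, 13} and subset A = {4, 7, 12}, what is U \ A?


Aᶜ = U \ A = elements in U but not in A
U = {1, 2, 3, 4, 5, 6, 7, 8, 9, 10, 11, 12, 13}
A = {4, 7, 12}
Aᶜ = {1, 2, 3, 5, 6, 8, 9, 10, 11, 13}

Aᶜ = {1, 2, 3, 5, 6, 8, 9, 10, 11, 13}


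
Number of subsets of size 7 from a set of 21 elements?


C(n,k) = n! / (k!(n-k)!)
C(21,7) = 21! / (7!14!)
= 116280

C(21,7) = 116280


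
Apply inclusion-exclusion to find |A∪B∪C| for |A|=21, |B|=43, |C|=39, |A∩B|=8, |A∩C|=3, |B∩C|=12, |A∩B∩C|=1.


|A∪B∪C| = |A|+|B|+|C| - |A∩B|-|A∩C|-|B∩C| + |A∩B∩C|
= 21+43+39 - 8-3-12 + 1
= 103 - 23 + 1
= 81

|A ∪ B ∪ C| = 81


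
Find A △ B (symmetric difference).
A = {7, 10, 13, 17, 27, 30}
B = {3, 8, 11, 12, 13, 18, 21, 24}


A △ B = (A \ B) ∪ (B \ A) = elements in exactly one of A or B
A \ B = {7, 10, 17, 27, 30}
B \ A = {3, 8, 11, 12, 18, 21, 24}
A △ B = {3, 7, 8, 10, 11, 12, 17, 18, 21, 24, 27, 30}

A △ B = {3, 7, 8, 10, 11, 12, 17, 18, 21, 24, 27, 30}


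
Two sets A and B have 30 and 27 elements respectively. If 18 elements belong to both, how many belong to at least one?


|A ∪ B| = |A| + |B| - |A ∩ B|
= 30 + 27 - 18
= 39

|A ∪ B| = 39


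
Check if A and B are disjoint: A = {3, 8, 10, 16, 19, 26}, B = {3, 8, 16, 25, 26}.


Disjoint means A ∩ B = ∅.
A ∩ B = {3, 8, 16, 26}
A ∩ B ≠ ∅, so A and B are NOT disjoint.

No, A and B are not disjoint (A ∩ B = {3, 8, 16, 26})


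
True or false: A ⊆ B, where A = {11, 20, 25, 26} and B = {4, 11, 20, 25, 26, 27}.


A ⊆ B means every element of A is in B.
All elements of A are in B.
So A ⊆ B.

Yes, A ⊆ B


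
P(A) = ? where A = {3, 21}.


|A| = 2, so |P(A)| = 2^2 = 4
Enumerate subsets by cardinality (0 to 2):
∅, {3}, {21}, {3, 21}

P(A) has 4 subsets: ∅, {3}, {21}, {3, 21}


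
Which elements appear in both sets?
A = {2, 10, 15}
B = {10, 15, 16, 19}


A ∩ B = elements in both A and B
A = {2, 10, 15}
B = {10, 15, 16, 19}
A ∩ B = {10, 15}

A ∩ B = {10, 15}


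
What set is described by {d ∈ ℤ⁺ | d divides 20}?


Checking each candidate:
Condition: positive divisors of 20
Result = {1, 2, 4, 5, 10, 20}

{1, 2, 4, 5, 10, 20}


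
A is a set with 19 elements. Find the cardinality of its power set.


Number of subsets = 2^n
= 2^19
= 524288

|P(A)| = 524288


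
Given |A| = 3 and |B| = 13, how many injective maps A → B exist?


An injection sends each of |A| = 3 inputs to a distinct output in B.
# injections = |B|·(|B|-1)·…·(|B|-|A|+1) = 13! / (13 - 3)!
= 13 × 12 × 11
= 1716

Number of injections = 1716


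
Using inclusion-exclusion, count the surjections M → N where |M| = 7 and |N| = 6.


n = |M| = 7, k = |N| = 6. Surjections via inclusion-exclusion:
S(n,k) = Σ(-1)^i × C(k,i) × (k-i)^n, i=0 to k
i=0: (-1)^0×C(6,0)×6^7 = 279936
i=1: (-1)^1×C(6,1)×5^7 = -468750
i=2: (-1)^2×C(6,2)×4^7 = 245760
i=3: (-1)^3×C(6,3)×3^7 = -43740
i=4: (-1)^4×C(6,4)×2^7 = 1920
i=5: (-1)^5×C(6,5)×1^7 = -6
i=6: (-1)^6×C(6,6)×0^7 = 0
Total = 15120

Number of surjections = 15120


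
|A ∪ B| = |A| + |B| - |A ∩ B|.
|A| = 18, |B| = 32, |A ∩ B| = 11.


|A ∪ B| = |A| + |B| - |A ∩ B|
= 18 + 32 - 11
= 39

|A ∪ B| = 39


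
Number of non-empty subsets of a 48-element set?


Total subsets = 2^n = 2^48 = 281474976710656
Non-empty subsets exclude the empty set: 2^n - 1
= 281474976710656 - 1
= 281474976710655

Number of non-empty subsets = 281474976710655


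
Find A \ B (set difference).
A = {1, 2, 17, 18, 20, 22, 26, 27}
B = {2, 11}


A \ B = elements in A but not in B
A = {1, 2, 17, 18, 20, 22, 26, 27}
B = {2, 11}
Remove from A any elements in B
A \ B = {1, 17, 18, 20, 22, 26, 27}

A \ B = {1, 17, 18, 20, 22, 26, 27}


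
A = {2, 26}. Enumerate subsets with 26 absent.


A subset of A that omits 26 is a subset of A \ {26}, so there are 2^(n-1) = 2^1 = 2 of them.
Subsets excluding 26: ∅, {2}

Subsets excluding 26 (2 total): ∅, {2}


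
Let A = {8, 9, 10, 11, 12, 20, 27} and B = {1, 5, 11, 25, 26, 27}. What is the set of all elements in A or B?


A ∪ B = all elements in A or B (or both)
A = {8, 9, 10, 11, 12, 20, 27}
B = {1, 5, 11, 25, 26, 27}
A ∪ B = {1, 5, 8, 9, 10, 11, 12, 20, 25, 26, 27}

A ∪ B = {1, 5, 8, 9, 10, 11, 12, 20, 25, 26, 27}


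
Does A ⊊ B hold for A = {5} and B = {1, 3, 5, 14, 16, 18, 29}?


A ⊂ B requires: A ⊆ B AND A ≠ B.
A ⊆ B? Yes
A = B? No
A ⊂ B: Yes (A is a proper subset of B)

Yes, A ⊂ B


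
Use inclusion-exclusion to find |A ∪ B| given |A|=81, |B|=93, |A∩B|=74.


|A ∪ B| = |A| + |B| - |A ∩ B|
= 81 + 93 - 74
= 100

|A ∪ B| = 100


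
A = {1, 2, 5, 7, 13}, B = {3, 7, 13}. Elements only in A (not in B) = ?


A = {1, 2, 5, 7, 13}
B = {3, 7, 13}
Region: only in A (not in B)
Elements: {1, 2, 5}

Elements only in A (not in B): {1, 2, 5}


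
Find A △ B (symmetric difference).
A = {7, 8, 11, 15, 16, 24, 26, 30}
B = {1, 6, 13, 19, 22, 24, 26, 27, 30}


A △ B = (A \ B) ∪ (B \ A) = elements in exactly one of A or B
A \ B = {7, 8, 11, 15, 16}
B \ A = {1, 6, 13, 19, 22, 27}
A △ B = {1, 6, 7, 8, 11, 13, 15, 16, 19, 22, 27}

A △ B = {1, 6, 7, 8, 11, 13, 15, 16, 19, 22, 27}


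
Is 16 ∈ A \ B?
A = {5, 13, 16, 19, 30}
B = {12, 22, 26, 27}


A = {5, 13, 16, 19, 30}, B = {12, 22, 26, 27}
A \ B = elements in A but not in B
A \ B = {5, 13, 16, 19, 30}
Checking if 16 ∈ A \ B
16 is in A \ B → True

16 ∈ A \ B


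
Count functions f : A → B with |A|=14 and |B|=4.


Each of |A| = 14 inputs maps to any of |B| = 4 outputs.
# functions = |B|^|A| = 4^14
= 268435456

Number of functions = 268435456


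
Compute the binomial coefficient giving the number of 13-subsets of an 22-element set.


C(n,k) = n! / (k!(n-k)!)
C(22,13) = 22! / (13!9!)
= 497420

C(22,13) = 497420


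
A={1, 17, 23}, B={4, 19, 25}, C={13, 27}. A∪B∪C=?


A ∪ B = {1, 4, 17, 19, 23, 25}
(A ∪ B) ∪ C = {1, 4, 13, 17, 19, 23, 25, 27}

A ∪ B ∪ C = {1, 4, 13, 17, 19, 23, 25, 27}


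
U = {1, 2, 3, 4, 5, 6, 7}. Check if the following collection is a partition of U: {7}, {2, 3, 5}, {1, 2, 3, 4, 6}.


A partition requires: (1) non-empty parts, (2) pairwise disjoint, (3) union = U
Parts: {7}, {2, 3, 5}, {1, 2, 3, 4, 6}
Union of parts: {1, 2, 3, 4, 5, 6, 7}
U = {1, 2, 3, 4, 5, 6, 7}
All non-empty? True
Pairwise disjoint? False
Covers U? True

No, not a valid partition


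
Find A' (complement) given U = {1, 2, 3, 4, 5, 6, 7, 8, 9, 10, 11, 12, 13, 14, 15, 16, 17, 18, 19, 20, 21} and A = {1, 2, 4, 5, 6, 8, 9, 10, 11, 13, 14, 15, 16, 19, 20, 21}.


Aᶜ = U \ A = elements in U but not in A
U = {1, 2, 3, 4, 5, 6, 7, 8, 9, 10, 11, 12, 13, 14, 15, 16, 17, 18, 19, 20, 21}
A = {1, 2, 4, 5, 6, 8, 9, 10, 11, 13, 14, 15, 16, 19, 20, 21}
Aᶜ = {3, 7, 12, 17, 18}

Aᶜ = {3, 7, 12, 17, 18}


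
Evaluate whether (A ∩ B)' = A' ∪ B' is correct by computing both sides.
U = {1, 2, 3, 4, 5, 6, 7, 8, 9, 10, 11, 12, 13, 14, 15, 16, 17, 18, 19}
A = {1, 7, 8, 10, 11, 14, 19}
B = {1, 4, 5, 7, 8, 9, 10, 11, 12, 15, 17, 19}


LHS: A ∩ B = {1, 7, 8, 10, 11, 19}
(A ∩ B)' = U \ (A ∩ B) = {2, 3, 4, 5, 6, 9, 12, 13, 14, 15, 16, 17, 18}
A' = {2, 3, 4, 5, 6, 9, 12, 13, 15, 16, 17, 18}, B' = {2, 3, 6, 13, 14, 16, 18}
Claimed RHS: A' ∪ B' = {2, 3, 4, 5, 6, 9, 12, 13, 14, 15, 16, 17, 18}
Identity is VALID: LHS = RHS = {2, 3, 4, 5, 6, 9, 12, 13, 14, 15, 16, 17, 18} ✓

Identity is valid. (A ∩ B)' = A' ∪ B' = {2, 3, 4, 5, 6, 9, 12, 13, 14, 15, 16, 17, 18}


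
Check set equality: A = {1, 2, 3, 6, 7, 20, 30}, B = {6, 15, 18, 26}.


Two sets are equal iff they have exactly the same elements.
A = {1, 2, 3, 6, 7, 20, 30}
B = {6, 15, 18, 26}
Differences: {1, 2, 3, 7, 15, 18, 20, 26, 30}
A ≠ B

No, A ≠ B


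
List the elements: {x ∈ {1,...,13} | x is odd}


Checking each candidate:
Condition: odd numbers in {1,...,13}
Result = {1, 3, 5, 7, 9, 11, 13}

{1, 3, 5, 7, 9, 11, 13}


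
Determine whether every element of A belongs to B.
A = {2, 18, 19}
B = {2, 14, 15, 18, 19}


A ⊆ B means every element of A is in B.
All elements of A are in B.
So A ⊆ B.

Yes, A ⊆ B


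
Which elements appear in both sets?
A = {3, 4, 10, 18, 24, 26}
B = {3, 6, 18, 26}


A ∩ B = elements in both A and B
A = {3, 4, 10, 18, 24, 26}
B = {3, 6, 18, 26}
A ∩ B = {3, 18, 26}

A ∩ B = {3, 18, 26}


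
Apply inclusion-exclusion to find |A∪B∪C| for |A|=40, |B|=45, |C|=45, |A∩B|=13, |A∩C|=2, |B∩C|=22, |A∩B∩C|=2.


|A∪B∪C| = |A|+|B|+|C| - |A∩B|-|A∩C|-|B∩C| + |A∩B∩C|
= 40+45+45 - 13-2-22 + 2
= 130 - 37 + 2
= 95

|A ∪ B ∪ C| = 95


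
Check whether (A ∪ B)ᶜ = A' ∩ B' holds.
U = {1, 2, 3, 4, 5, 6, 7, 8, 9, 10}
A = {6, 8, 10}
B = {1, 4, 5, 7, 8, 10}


LHS: A ∪ B = {1, 4, 5, 6, 7, 8, 10}
(A ∪ B)' = U \ (A ∪ B) = {2, 3, 9}
A' = {1, 2, 3, 4, 5, 7, 9}, B' = {2, 3, 6, 9}
Claimed RHS: A' ∩ B' = {2, 3, 9}
Identity is VALID: LHS = RHS = {2, 3, 9} ✓

Identity is valid. (A ∪ B)' = A' ∩ B' = {2, 3, 9}


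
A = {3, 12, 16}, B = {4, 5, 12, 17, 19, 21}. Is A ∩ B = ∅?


Disjoint means A ∩ B = ∅.
A ∩ B = {12}
A ∩ B ≠ ∅, so A and B are NOT disjoint.

No, A and B are not disjoint (A ∩ B = {12})


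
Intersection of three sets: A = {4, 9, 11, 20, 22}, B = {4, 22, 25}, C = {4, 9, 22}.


A ∩ B = {4, 22}
(A ∩ B) ∩ C = {4, 22}

A ∩ B ∩ C = {4, 22}


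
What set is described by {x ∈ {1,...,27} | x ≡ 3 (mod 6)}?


Checking each candidate:
Condition: x in {1,...,27} with x ≡ 3 (mod 6)
Result = {3, 9, 15, 21, 27}

{3, 9, 15, 21, 27}


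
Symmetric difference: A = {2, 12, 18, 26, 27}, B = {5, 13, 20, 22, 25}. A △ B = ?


A △ B = (A \ B) ∪ (B \ A) = elements in exactly one of A or B
A \ B = {2, 12, 18, 26, 27}
B \ A = {5, 13, 20, 22, 25}
A △ B = {2, 5, 12, 13, 18, 20, 22, 25, 26, 27}

A △ B = {2, 5, 12, 13, 18, 20, 22, 25, 26, 27}


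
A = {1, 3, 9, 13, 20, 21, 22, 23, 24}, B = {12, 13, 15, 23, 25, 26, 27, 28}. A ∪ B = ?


A ∪ B = all elements in A or B (or both)
A = {1, 3, 9, 13, 20, 21, 22, 23, 24}
B = {12, 13, 15, 23, 25, 26, 27, 28}
A ∪ B = {1, 3, 9, 12, 13, 15, 20, 21, 22, 23, 24, 25, 26, 27, 28}

A ∪ B = {1, 3, 9, 12, 13, 15, 20, 21, 22, 23, 24, 25, 26, 27, 28}


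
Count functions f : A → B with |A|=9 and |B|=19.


Each of |A| = 9 inputs maps to any of |B| = 19 outputs.
# functions = |B|^|A| = 19^9
= 322687697779

Number of functions = 322687697779


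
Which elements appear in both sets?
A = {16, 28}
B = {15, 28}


A ∩ B = elements in both A and B
A = {16, 28}
B = {15, 28}
A ∩ B = {28}

A ∩ B = {28}


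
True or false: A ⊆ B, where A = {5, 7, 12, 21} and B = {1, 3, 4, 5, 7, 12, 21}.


A ⊆ B means every element of A is in B.
All elements of A are in B.
So A ⊆ B.

Yes, A ⊆ B


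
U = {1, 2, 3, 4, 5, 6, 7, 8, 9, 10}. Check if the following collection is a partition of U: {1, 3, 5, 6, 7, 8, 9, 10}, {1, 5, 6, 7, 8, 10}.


A partition requires: (1) non-empty parts, (2) pairwise disjoint, (3) union = U
Parts: {1, 3, 5, 6, 7, 8, 9, 10}, {1, 5, 6, 7, 8, 10}
Union of parts: {1, 3, 5, 6, 7, 8, 9, 10}
U = {1, 2, 3, 4, 5, 6, 7, 8, 9, 10}
All non-empty? True
Pairwise disjoint? False
Covers U? False

No, not a valid partition


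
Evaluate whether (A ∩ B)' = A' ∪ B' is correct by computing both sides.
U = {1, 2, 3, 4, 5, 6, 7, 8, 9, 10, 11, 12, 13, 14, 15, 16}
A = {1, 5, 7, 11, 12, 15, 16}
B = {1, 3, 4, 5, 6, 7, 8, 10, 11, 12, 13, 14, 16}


LHS: A ∩ B = {1, 5, 7, 11, 12, 16}
(A ∩ B)' = U \ (A ∩ B) = {2, 3, 4, 6, 8, 9, 10, 13, 14, 15}
A' = {2, 3, 4, 6, 8, 9, 10, 13, 14}, B' = {2, 9, 15}
Claimed RHS: A' ∪ B' = {2, 3, 4, 6, 8, 9, 10, 13, 14, 15}
Identity is VALID: LHS = RHS = {2, 3, 4, 6, 8, 9, 10, 13, 14, 15} ✓

Identity is valid. (A ∩ B)' = A' ∪ B' = {2, 3, 4, 6, 8, 9, 10, 13, 14, 15}


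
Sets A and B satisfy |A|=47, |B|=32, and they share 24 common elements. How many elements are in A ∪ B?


|A ∪ B| = |A| + |B| - |A ∩ B|
= 47 + 32 - 24
= 55

|A ∪ B| = 55


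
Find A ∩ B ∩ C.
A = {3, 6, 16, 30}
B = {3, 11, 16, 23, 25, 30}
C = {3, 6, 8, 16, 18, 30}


A ∩ B = {3, 16, 30}
(A ∩ B) ∩ C = {3, 16, 30}

A ∩ B ∩ C = {3, 16, 30}


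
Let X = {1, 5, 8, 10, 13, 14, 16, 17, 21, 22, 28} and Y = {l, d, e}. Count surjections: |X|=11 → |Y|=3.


n = |X| = 11, k = |Y| = 3. Surjections via inclusion-exclusion:
S(n,k) = Σ(-1)^i × C(k,i) × (k-i)^n, i=0 to k
i=0: (-1)^0×C(3,0)×3^11 = 177147
i=1: (-1)^1×C(3,1)×2^11 = -6144
i=2: (-1)^2×C(3,2)×1^11 = 3
i=3: (-1)^3×C(3,3)×0^11 = 0
Total = 171006

Number of surjections = 171006


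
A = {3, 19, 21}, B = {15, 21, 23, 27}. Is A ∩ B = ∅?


Disjoint means A ∩ B = ∅.
A ∩ B = {21}
A ∩ B ≠ ∅, so A and B are NOT disjoint.

No, A and B are not disjoint (A ∩ B = {21})


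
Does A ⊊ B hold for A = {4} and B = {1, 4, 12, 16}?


A ⊂ B requires: A ⊆ B AND A ≠ B.
A ⊆ B? Yes
A = B? No
A ⊂ B: Yes (A is a proper subset of B)

Yes, A ⊂ B


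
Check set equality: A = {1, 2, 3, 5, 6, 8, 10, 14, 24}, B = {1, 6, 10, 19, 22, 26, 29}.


Two sets are equal iff they have exactly the same elements.
A = {1, 2, 3, 5, 6, 8, 10, 14, 24}
B = {1, 6, 10, 19, 22, 26, 29}
Differences: {2, 3, 5, 8, 14, 19, 22, 24, 26, 29}
A ≠ B

No, A ≠ B


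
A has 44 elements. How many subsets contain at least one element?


Total subsets = 2^n = 2^44 = 17592186044416
Non-empty subsets exclude the empty set: 2^n - 1
= 17592186044416 - 1
= 17592186044415

Number of non-empty subsets = 17592186044415


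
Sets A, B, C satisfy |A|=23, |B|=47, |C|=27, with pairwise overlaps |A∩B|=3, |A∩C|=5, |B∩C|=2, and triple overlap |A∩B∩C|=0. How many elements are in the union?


|A∪B∪C| = |A|+|B|+|C| - |A∩B|-|A∩C|-|B∩C| + |A∩B∩C|
= 23+47+27 - 3-5-2 + 0
= 97 - 10 + 0
= 87

|A ∪ B ∪ C| = 87


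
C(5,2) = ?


C(n,k) = n! / (k!(n-k)!)
C(5,2) = 5! / (2!3!)
= 10

C(5,2) = 10


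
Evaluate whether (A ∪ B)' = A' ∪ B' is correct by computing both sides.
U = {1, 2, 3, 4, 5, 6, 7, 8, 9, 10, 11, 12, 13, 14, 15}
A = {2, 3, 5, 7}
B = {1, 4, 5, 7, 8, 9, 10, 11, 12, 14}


LHS: A ∪ B = {1, 2, 3, 4, 5, 7, 8, 9, 10, 11, 12, 14}
(A ∪ B)' = U \ (A ∪ B) = {6, 13, 15}
A' = {1, 4, 6, 8, 9, 10, 11, 12, 13, 14, 15}, B' = {2, 3, 6, 13, 15}
Claimed RHS: A' ∪ B' = {1, 2, 3, 4, 6, 8, 9, 10, 11, 12, 13, 14, 15}
Identity is INVALID: LHS = {6, 13, 15} but the RHS claimed here equals {1, 2, 3, 4, 6, 8, 9, 10, 11, 12, 13, 14, 15}. The correct form is (A ∪ B)' = A' ∩ B'.

Identity is invalid: (A ∪ B)' = {6, 13, 15} but A' ∪ B' = {1, 2, 3, 4, 6, 8, 9, 10, 11, 12, 13, 14, 15}. The correct De Morgan law is (A ∪ B)' = A' ∩ B'.


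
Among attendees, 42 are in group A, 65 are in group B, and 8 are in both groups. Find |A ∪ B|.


|A ∪ B| = |A| + |B| - |A ∩ B|
= 42 + 65 - 8
= 99

|A ∪ B| = 99


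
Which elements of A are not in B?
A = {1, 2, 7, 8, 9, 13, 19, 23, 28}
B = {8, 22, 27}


A \ B = elements in A but not in B
A = {1, 2, 7, 8, 9, 13, 19, 23, 28}
B = {8, 22, 27}
Remove from A any elements in B
A \ B = {1, 2, 7, 9, 13, 19, 23, 28}

A \ B = {1, 2, 7, 9, 13, 19, 23, 28}


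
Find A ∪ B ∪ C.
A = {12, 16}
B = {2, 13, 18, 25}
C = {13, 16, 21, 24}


A ∪ B = {2, 12, 13, 16, 18, 25}
(A ∪ B) ∪ C = {2, 12, 13, 16, 18, 21, 24, 25}

A ∪ B ∪ C = {2, 12, 13, 16, 18, 21, 24, 25}


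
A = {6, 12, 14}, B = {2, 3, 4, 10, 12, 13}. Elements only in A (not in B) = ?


A = {6, 12, 14}
B = {2, 3, 4, 10, 12, 13}
Region: only in A (not in B)
Elements: {6, 14}

Elements only in A (not in B): {6, 14}


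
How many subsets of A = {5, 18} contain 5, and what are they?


A subset of A contains 5 iff the remaining 1 elements form any subset of A \ {5}.
Count: 2^(n-1) = 2^1 = 2
Subsets containing 5: {5}, {5, 18}

Subsets containing 5 (2 total): {5}, {5, 18}


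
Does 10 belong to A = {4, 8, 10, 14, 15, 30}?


A = {4, 8, 10, 14, 15, 30}
Checking if 10 is in A
10 is in A → True

10 ∈ A


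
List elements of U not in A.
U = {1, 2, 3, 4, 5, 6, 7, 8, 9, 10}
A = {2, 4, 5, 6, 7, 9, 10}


Aᶜ = U \ A = elements in U but not in A
U = {1, 2, 3, 4, 5, 6, 7, 8, 9, 10}
A = {2, 4, 5, 6, 7, 9, 10}
Aᶜ = {1, 3, 8}

Aᶜ = {1, 3, 8}


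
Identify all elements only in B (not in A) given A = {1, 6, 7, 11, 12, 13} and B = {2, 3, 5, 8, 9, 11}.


A = {1, 6, 7, 11, 12, 13}
B = {2, 3, 5, 8, 9, 11}
Region: only in B (not in A)
Elements: {2, 3, 5, 8, 9}

Elements only in B (not in A): {2, 3, 5, 8, 9}


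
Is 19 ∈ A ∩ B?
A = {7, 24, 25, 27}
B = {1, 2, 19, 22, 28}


A = {7, 24, 25, 27}, B = {1, 2, 19, 22, 28}
A ∩ B = elements in both A and B
A ∩ B = ∅
Checking if 19 ∈ A ∩ B
19 is not in A ∩ B → False

19 ∉ A ∩ B


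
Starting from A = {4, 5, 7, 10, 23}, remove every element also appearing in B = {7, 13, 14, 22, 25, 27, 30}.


A \ B = elements in A but not in B
A = {4, 5, 7, 10, 23}
B = {7, 13, 14, 22, 25, 27, 30}
Remove from A any elements in B
A \ B = {4, 5, 10, 23}

A \ B = {4, 5, 10, 23}


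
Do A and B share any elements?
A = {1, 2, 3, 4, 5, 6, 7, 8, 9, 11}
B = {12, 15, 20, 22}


Disjoint means A ∩ B = ∅.
A ∩ B = ∅
A ∩ B = ∅, so A and B are disjoint.

No — A and B share no elements (A ∩ B = ∅), so they are disjoint


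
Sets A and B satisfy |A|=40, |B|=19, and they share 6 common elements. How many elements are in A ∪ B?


|A ∪ B| = |A| + |B| - |A ∩ B|
= 40 + 19 - 6
= 53

|A ∪ B| = 53


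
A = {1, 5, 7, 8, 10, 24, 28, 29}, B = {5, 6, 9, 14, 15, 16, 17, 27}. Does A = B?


Two sets are equal iff they have exactly the same elements.
A = {1, 5, 7, 8, 10, 24, 28, 29}
B = {5, 6, 9, 14, 15, 16, 17, 27}
Differences: {1, 6, 7, 8, 9, 10, 14, 15, 16, 17, 24, 27, 28, 29}
A ≠ B

No, A ≠ B


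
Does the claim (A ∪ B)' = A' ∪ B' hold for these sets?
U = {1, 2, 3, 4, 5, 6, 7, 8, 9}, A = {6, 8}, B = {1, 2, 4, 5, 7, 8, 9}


LHS: A ∪ B = {1, 2, 4, 5, 6, 7, 8, 9}
(A ∪ B)' = U \ (A ∪ B) = {3}
A' = {1, 2, 3, 4, 5, 7, 9}, B' = {3, 6}
Claimed RHS: A' ∪ B' = {1, 2, 3, 4, 5, 6, 7, 9}
Identity is INVALID: LHS = {3} but the RHS claimed here equals {1, 2, 3, 4, 5, 6, 7, 9}. The correct form is (A ∪ B)' = A' ∩ B'.

Identity is invalid: (A ∪ B)' = {3} but A' ∪ B' = {1, 2, 3, 4, 5, 6, 7, 9}. The correct De Morgan law is (A ∪ B)' = A' ∩ B'.
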